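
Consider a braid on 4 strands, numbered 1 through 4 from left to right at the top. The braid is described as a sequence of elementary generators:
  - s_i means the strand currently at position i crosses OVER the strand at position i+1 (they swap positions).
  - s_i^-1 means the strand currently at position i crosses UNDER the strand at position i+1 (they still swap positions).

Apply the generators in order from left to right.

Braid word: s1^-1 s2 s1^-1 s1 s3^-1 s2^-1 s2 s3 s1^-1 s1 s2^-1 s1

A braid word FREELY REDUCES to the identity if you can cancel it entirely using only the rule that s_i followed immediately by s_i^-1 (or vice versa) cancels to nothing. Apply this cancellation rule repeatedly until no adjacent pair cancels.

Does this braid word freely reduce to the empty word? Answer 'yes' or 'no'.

Gen 1 (s1^-1): push. Stack: [s1^-1]
Gen 2 (s2): push. Stack: [s1^-1 s2]
Gen 3 (s1^-1): push. Stack: [s1^-1 s2 s1^-1]
Gen 4 (s1): cancels prior s1^-1. Stack: [s1^-1 s2]
Gen 5 (s3^-1): push. Stack: [s1^-1 s2 s3^-1]
Gen 6 (s2^-1): push. Stack: [s1^-1 s2 s3^-1 s2^-1]
Gen 7 (s2): cancels prior s2^-1. Stack: [s1^-1 s2 s3^-1]
Gen 8 (s3): cancels prior s3^-1. Stack: [s1^-1 s2]
Gen 9 (s1^-1): push. Stack: [s1^-1 s2 s1^-1]
Gen 10 (s1): cancels prior s1^-1. Stack: [s1^-1 s2]
Gen 11 (s2^-1): cancels prior s2. Stack: [s1^-1]
Gen 12 (s1): cancels prior s1^-1. Stack: []
Reduced word: (empty)

Answer: yes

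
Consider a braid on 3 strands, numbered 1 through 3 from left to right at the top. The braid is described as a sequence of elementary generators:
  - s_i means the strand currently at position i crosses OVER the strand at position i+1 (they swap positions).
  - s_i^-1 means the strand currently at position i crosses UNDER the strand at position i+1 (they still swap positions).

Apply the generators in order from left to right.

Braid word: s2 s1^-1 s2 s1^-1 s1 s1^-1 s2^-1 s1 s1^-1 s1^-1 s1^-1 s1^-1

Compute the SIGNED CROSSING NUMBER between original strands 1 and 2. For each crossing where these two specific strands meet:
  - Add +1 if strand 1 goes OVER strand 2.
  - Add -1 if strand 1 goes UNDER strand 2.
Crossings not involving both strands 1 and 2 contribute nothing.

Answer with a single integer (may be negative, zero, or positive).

Gen 1: crossing 2x3. Both 1&2? no. Sum: 0
Gen 2: crossing 1x3. Both 1&2? no. Sum: 0
Gen 3: 1 over 2. Both 1&2? yes. Contrib: +1. Sum: 1
Gen 4: crossing 3x2. Both 1&2? no. Sum: 1
Gen 5: crossing 2x3. Both 1&2? no. Sum: 1
Gen 6: crossing 3x2. Both 1&2? no. Sum: 1
Gen 7: crossing 3x1. Both 1&2? no. Sum: 1
Gen 8: 2 over 1. Both 1&2? yes. Contrib: -1. Sum: 0
Gen 9: 1 under 2. Both 1&2? yes. Contrib: -1. Sum: -1
Gen 10: 2 under 1. Both 1&2? yes. Contrib: +1. Sum: 0
Gen 11: 1 under 2. Both 1&2? yes. Contrib: -1. Sum: -1
Gen 12: 2 under 1. Both 1&2? yes. Contrib: +1. Sum: 0

Answer: 0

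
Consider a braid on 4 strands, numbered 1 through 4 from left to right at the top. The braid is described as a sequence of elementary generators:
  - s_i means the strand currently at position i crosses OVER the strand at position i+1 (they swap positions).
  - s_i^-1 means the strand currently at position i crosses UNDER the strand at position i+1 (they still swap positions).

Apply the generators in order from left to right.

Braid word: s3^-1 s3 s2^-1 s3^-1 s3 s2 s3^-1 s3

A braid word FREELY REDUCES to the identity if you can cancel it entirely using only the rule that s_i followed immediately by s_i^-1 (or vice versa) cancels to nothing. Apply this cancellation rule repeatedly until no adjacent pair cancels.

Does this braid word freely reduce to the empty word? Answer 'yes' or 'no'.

Answer: yes

Derivation:
Gen 1 (s3^-1): push. Stack: [s3^-1]
Gen 2 (s3): cancels prior s3^-1. Stack: []
Gen 3 (s2^-1): push. Stack: [s2^-1]
Gen 4 (s3^-1): push. Stack: [s2^-1 s3^-1]
Gen 5 (s3): cancels prior s3^-1. Stack: [s2^-1]
Gen 6 (s2): cancels prior s2^-1. Stack: []
Gen 7 (s3^-1): push. Stack: [s3^-1]
Gen 8 (s3): cancels prior s3^-1. Stack: []
Reduced word: (empty)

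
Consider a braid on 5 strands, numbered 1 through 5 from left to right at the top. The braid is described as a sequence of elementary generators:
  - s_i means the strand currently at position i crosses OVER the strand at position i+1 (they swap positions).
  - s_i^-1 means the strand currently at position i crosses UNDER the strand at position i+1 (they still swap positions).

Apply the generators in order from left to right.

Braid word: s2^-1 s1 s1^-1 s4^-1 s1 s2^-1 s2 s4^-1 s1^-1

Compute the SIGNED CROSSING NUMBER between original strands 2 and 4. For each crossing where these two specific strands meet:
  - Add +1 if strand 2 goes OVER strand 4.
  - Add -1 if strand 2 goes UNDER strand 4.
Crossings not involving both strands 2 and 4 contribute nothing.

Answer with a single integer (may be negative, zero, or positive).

Answer: 0

Derivation:
Gen 1: crossing 2x3. Both 2&4? no. Sum: 0
Gen 2: crossing 1x3. Both 2&4? no. Sum: 0
Gen 3: crossing 3x1. Both 2&4? no. Sum: 0
Gen 4: crossing 4x5. Both 2&4? no. Sum: 0
Gen 5: crossing 1x3. Both 2&4? no. Sum: 0
Gen 6: crossing 1x2. Both 2&4? no. Sum: 0
Gen 7: crossing 2x1. Both 2&4? no. Sum: 0
Gen 8: crossing 5x4. Both 2&4? no. Sum: 0
Gen 9: crossing 3x1. Both 2&4? no. Sum: 0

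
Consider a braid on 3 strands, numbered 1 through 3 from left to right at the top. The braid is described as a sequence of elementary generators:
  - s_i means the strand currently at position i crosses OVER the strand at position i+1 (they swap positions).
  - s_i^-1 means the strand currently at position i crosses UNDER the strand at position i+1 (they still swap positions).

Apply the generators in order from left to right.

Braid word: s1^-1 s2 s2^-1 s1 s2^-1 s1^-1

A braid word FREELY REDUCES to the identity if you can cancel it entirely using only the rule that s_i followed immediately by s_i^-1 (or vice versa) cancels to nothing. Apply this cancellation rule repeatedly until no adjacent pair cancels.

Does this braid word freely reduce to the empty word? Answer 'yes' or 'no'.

Gen 1 (s1^-1): push. Stack: [s1^-1]
Gen 2 (s2): push. Stack: [s1^-1 s2]
Gen 3 (s2^-1): cancels prior s2. Stack: [s1^-1]
Gen 4 (s1): cancels prior s1^-1. Stack: []
Gen 5 (s2^-1): push. Stack: [s2^-1]
Gen 6 (s1^-1): push. Stack: [s2^-1 s1^-1]
Reduced word: s2^-1 s1^-1

Answer: no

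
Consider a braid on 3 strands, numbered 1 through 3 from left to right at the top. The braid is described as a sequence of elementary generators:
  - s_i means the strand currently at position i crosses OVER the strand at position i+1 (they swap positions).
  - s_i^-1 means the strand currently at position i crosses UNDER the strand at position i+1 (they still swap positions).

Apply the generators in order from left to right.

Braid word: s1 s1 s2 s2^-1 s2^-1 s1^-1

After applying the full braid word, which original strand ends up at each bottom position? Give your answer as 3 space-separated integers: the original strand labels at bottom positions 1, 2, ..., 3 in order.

Answer: 3 1 2

Derivation:
Gen 1 (s1): strand 1 crosses over strand 2. Perm now: [2 1 3]
Gen 2 (s1): strand 2 crosses over strand 1. Perm now: [1 2 3]
Gen 3 (s2): strand 2 crosses over strand 3. Perm now: [1 3 2]
Gen 4 (s2^-1): strand 3 crosses under strand 2. Perm now: [1 2 3]
Gen 5 (s2^-1): strand 2 crosses under strand 3. Perm now: [1 3 2]
Gen 6 (s1^-1): strand 1 crosses under strand 3. Perm now: [3 1 2]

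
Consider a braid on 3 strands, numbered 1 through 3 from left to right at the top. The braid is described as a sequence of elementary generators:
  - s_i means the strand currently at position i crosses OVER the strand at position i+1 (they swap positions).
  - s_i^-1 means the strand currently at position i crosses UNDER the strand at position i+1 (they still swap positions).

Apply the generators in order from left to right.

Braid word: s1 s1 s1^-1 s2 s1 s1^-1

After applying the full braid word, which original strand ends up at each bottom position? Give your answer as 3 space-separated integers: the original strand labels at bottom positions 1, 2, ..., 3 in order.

Gen 1 (s1): strand 1 crosses over strand 2. Perm now: [2 1 3]
Gen 2 (s1): strand 2 crosses over strand 1. Perm now: [1 2 3]
Gen 3 (s1^-1): strand 1 crosses under strand 2. Perm now: [2 1 3]
Gen 4 (s2): strand 1 crosses over strand 3. Perm now: [2 3 1]
Gen 5 (s1): strand 2 crosses over strand 3. Perm now: [3 2 1]
Gen 6 (s1^-1): strand 3 crosses under strand 2. Perm now: [2 3 1]

Answer: 2 3 1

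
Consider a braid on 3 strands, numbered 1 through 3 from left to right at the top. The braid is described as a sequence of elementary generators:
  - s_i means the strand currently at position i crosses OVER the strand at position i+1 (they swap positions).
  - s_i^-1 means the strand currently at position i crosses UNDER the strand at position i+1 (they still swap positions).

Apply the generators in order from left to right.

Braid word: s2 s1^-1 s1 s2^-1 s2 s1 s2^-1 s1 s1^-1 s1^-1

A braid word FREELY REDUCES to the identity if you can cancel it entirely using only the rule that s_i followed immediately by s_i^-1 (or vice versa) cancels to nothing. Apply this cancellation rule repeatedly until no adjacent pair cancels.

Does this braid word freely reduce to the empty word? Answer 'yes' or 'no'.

Answer: no

Derivation:
Gen 1 (s2): push. Stack: [s2]
Gen 2 (s1^-1): push. Stack: [s2 s1^-1]
Gen 3 (s1): cancels prior s1^-1. Stack: [s2]
Gen 4 (s2^-1): cancels prior s2. Stack: []
Gen 5 (s2): push. Stack: [s2]
Gen 6 (s1): push. Stack: [s2 s1]
Gen 7 (s2^-1): push. Stack: [s2 s1 s2^-1]
Gen 8 (s1): push. Stack: [s2 s1 s2^-1 s1]
Gen 9 (s1^-1): cancels prior s1. Stack: [s2 s1 s2^-1]
Gen 10 (s1^-1): push. Stack: [s2 s1 s2^-1 s1^-1]
Reduced word: s2 s1 s2^-1 s1^-1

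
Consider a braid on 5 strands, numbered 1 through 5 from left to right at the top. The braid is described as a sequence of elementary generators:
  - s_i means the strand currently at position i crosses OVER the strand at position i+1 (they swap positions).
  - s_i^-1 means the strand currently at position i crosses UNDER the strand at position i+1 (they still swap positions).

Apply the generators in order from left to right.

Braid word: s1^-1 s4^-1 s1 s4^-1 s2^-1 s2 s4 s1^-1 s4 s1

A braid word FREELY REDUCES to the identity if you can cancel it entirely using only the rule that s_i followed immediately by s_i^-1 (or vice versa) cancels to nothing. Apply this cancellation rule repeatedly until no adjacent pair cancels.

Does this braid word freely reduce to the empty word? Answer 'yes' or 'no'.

Answer: yes

Derivation:
Gen 1 (s1^-1): push. Stack: [s1^-1]
Gen 2 (s4^-1): push. Stack: [s1^-1 s4^-1]
Gen 3 (s1): push. Stack: [s1^-1 s4^-1 s1]
Gen 4 (s4^-1): push. Stack: [s1^-1 s4^-1 s1 s4^-1]
Gen 5 (s2^-1): push. Stack: [s1^-1 s4^-1 s1 s4^-1 s2^-1]
Gen 6 (s2): cancels prior s2^-1. Stack: [s1^-1 s4^-1 s1 s4^-1]
Gen 7 (s4): cancels prior s4^-1. Stack: [s1^-1 s4^-1 s1]
Gen 8 (s1^-1): cancels prior s1. Stack: [s1^-1 s4^-1]
Gen 9 (s4): cancels prior s4^-1. Stack: [s1^-1]
Gen 10 (s1): cancels prior s1^-1. Stack: []
Reduced word: (empty)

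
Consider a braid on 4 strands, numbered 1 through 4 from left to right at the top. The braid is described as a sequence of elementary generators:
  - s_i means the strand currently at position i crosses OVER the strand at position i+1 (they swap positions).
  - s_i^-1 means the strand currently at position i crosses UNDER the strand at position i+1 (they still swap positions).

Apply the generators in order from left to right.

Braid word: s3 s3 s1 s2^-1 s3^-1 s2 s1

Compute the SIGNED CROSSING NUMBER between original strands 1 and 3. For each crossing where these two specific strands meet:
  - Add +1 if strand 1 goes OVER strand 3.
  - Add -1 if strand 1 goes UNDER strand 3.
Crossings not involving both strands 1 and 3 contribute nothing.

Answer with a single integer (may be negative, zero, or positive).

Answer: -1

Derivation:
Gen 1: crossing 3x4. Both 1&3? no. Sum: 0
Gen 2: crossing 4x3. Both 1&3? no. Sum: 0
Gen 3: crossing 1x2. Both 1&3? no. Sum: 0
Gen 4: 1 under 3. Both 1&3? yes. Contrib: -1. Sum: -1
Gen 5: crossing 1x4. Both 1&3? no. Sum: -1
Gen 6: crossing 3x4. Both 1&3? no. Sum: -1
Gen 7: crossing 2x4. Both 1&3? no. Sum: -1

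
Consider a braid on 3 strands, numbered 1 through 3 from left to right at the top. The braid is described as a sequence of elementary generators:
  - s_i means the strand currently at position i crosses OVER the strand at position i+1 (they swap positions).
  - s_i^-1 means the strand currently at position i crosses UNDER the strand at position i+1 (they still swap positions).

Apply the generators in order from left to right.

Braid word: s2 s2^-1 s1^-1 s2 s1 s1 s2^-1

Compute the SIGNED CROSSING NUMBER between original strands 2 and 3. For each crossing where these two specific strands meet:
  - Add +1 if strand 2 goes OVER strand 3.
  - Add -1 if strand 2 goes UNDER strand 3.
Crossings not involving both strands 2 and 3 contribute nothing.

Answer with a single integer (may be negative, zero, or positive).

Gen 1: 2 over 3. Both 2&3? yes. Contrib: +1. Sum: 1
Gen 2: 3 under 2. Both 2&3? yes. Contrib: +1. Sum: 2
Gen 3: crossing 1x2. Both 2&3? no. Sum: 2
Gen 4: crossing 1x3. Both 2&3? no. Sum: 2
Gen 5: 2 over 3. Both 2&3? yes. Contrib: +1. Sum: 3
Gen 6: 3 over 2. Both 2&3? yes. Contrib: -1. Sum: 2
Gen 7: crossing 3x1. Both 2&3? no. Sum: 2

Answer: 2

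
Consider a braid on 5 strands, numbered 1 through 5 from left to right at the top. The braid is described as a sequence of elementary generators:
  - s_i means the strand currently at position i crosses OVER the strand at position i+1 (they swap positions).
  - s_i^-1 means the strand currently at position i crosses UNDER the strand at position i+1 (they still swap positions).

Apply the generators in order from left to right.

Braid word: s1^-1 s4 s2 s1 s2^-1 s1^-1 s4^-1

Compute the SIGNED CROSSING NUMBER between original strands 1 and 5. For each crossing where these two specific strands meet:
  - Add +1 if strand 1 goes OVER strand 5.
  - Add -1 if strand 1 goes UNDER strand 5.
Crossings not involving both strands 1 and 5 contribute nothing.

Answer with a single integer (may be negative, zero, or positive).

Answer: 0

Derivation:
Gen 1: crossing 1x2. Both 1&5? no. Sum: 0
Gen 2: crossing 4x5. Both 1&5? no. Sum: 0
Gen 3: crossing 1x3. Both 1&5? no. Sum: 0
Gen 4: crossing 2x3. Both 1&5? no. Sum: 0
Gen 5: crossing 2x1. Both 1&5? no. Sum: 0
Gen 6: crossing 3x1. Both 1&5? no. Sum: 0
Gen 7: crossing 5x4. Both 1&5? no. Sum: 0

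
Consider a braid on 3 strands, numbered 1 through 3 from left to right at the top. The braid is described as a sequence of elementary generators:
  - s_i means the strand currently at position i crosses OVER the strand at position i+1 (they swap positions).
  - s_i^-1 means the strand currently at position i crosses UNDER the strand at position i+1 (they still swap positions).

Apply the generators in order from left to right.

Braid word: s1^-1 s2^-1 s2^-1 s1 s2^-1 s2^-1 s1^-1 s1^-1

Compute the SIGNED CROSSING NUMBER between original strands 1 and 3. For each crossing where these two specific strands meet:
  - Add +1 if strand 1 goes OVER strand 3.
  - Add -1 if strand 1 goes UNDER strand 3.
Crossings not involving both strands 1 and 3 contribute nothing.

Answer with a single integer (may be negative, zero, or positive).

Answer: 0

Derivation:
Gen 1: crossing 1x2. Both 1&3? no. Sum: 0
Gen 2: 1 under 3. Both 1&3? yes. Contrib: -1. Sum: -1
Gen 3: 3 under 1. Both 1&3? yes. Contrib: +1. Sum: 0
Gen 4: crossing 2x1. Both 1&3? no. Sum: 0
Gen 5: crossing 2x3. Both 1&3? no. Sum: 0
Gen 6: crossing 3x2. Both 1&3? no. Sum: 0
Gen 7: crossing 1x2. Both 1&3? no. Sum: 0
Gen 8: crossing 2x1. Both 1&3? no. Sum: 0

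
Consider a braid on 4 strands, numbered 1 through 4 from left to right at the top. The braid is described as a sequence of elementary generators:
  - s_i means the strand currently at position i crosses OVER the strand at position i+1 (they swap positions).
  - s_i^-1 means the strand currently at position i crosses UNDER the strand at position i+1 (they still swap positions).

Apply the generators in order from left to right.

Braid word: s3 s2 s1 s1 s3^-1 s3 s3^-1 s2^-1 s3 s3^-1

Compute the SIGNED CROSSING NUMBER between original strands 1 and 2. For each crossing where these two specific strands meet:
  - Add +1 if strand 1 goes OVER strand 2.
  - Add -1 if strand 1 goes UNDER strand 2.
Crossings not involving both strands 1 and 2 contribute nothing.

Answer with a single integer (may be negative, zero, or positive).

Gen 1: crossing 3x4. Both 1&2? no. Sum: 0
Gen 2: crossing 2x4. Both 1&2? no. Sum: 0
Gen 3: crossing 1x4. Both 1&2? no. Sum: 0
Gen 4: crossing 4x1. Both 1&2? no. Sum: 0
Gen 5: crossing 2x3. Both 1&2? no. Sum: 0
Gen 6: crossing 3x2. Both 1&2? no. Sum: 0
Gen 7: crossing 2x3. Both 1&2? no. Sum: 0
Gen 8: crossing 4x3. Both 1&2? no. Sum: 0
Gen 9: crossing 4x2. Both 1&2? no. Sum: 0
Gen 10: crossing 2x4. Both 1&2? no. Sum: 0

Answer: 0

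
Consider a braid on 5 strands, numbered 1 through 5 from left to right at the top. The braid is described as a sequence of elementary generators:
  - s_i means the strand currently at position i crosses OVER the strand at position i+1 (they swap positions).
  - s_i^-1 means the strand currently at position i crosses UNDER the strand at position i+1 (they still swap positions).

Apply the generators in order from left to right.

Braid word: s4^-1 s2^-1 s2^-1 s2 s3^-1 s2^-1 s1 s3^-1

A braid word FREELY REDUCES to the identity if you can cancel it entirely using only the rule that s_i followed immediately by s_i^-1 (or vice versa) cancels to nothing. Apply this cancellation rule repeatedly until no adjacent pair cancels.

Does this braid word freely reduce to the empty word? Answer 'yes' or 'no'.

Answer: no

Derivation:
Gen 1 (s4^-1): push. Stack: [s4^-1]
Gen 2 (s2^-1): push. Stack: [s4^-1 s2^-1]
Gen 3 (s2^-1): push. Stack: [s4^-1 s2^-1 s2^-1]
Gen 4 (s2): cancels prior s2^-1. Stack: [s4^-1 s2^-1]
Gen 5 (s3^-1): push. Stack: [s4^-1 s2^-1 s3^-1]
Gen 6 (s2^-1): push. Stack: [s4^-1 s2^-1 s3^-1 s2^-1]
Gen 7 (s1): push. Stack: [s4^-1 s2^-1 s3^-1 s2^-1 s1]
Gen 8 (s3^-1): push. Stack: [s4^-1 s2^-1 s3^-1 s2^-1 s1 s3^-1]
Reduced word: s4^-1 s2^-1 s3^-1 s2^-1 s1 s3^-1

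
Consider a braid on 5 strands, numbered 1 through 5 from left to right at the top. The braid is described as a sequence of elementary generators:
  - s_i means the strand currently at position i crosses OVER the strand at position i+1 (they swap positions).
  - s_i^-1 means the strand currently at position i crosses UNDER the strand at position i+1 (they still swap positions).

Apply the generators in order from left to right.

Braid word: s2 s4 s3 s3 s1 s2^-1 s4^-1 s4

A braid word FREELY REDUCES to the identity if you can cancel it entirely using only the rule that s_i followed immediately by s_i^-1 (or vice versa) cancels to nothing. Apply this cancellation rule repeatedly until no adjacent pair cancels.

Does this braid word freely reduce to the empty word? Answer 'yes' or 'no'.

Answer: no

Derivation:
Gen 1 (s2): push. Stack: [s2]
Gen 2 (s4): push. Stack: [s2 s4]
Gen 3 (s3): push. Stack: [s2 s4 s3]
Gen 4 (s3): push. Stack: [s2 s4 s3 s3]
Gen 5 (s1): push. Stack: [s2 s4 s3 s3 s1]
Gen 6 (s2^-1): push. Stack: [s2 s4 s3 s3 s1 s2^-1]
Gen 7 (s4^-1): push. Stack: [s2 s4 s3 s3 s1 s2^-1 s4^-1]
Gen 8 (s4): cancels prior s4^-1. Stack: [s2 s4 s3 s3 s1 s2^-1]
Reduced word: s2 s4 s3 s3 s1 s2^-1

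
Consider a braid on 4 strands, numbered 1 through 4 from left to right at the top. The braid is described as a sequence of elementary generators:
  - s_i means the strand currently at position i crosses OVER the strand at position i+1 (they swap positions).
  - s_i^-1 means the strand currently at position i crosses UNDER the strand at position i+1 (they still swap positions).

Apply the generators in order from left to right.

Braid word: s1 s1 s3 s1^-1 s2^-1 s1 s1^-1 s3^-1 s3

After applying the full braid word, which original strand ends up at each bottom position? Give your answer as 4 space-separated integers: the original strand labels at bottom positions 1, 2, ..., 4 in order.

Gen 1 (s1): strand 1 crosses over strand 2. Perm now: [2 1 3 4]
Gen 2 (s1): strand 2 crosses over strand 1. Perm now: [1 2 3 4]
Gen 3 (s3): strand 3 crosses over strand 4. Perm now: [1 2 4 3]
Gen 4 (s1^-1): strand 1 crosses under strand 2. Perm now: [2 1 4 3]
Gen 5 (s2^-1): strand 1 crosses under strand 4. Perm now: [2 4 1 3]
Gen 6 (s1): strand 2 crosses over strand 4. Perm now: [4 2 1 3]
Gen 7 (s1^-1): strand 4 crosses under strand 2. Perm now: [2 4 1 3]
Gen 8 (s3^-1): strand 1 crosses under strand 3. Perm now: [2 4 3 1]
Gen 9 (s3): strand 3 crosses over strand 1. Perm now: [2 4 1 3]

Answer: 2 4 1 3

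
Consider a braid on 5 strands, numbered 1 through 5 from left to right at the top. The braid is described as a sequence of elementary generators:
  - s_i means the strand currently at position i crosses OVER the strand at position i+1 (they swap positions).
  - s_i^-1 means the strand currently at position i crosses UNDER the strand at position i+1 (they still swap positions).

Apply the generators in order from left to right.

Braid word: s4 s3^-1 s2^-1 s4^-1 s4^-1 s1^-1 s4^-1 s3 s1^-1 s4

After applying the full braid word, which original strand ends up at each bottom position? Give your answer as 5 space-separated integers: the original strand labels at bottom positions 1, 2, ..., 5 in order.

Answer: 1 5 4 3 2

Derivation:
Gen 1 (s4): strand 4 crosses over strand 5. Perm now: [1 2 3 5 4]
Gen 2 (s3^-1): strand 3 crosses under strand 5. Perm now: [1 2 5 3 4]
Gen 3 (s2^-1): strand 2 crosses under strand 5. Perm now: [1 5 2 3 4]
Gen 4 (s4^-1): strand 3 crosses under strand 4. Perm now: [1 5 2 4 3]
Gen 5 (s4^-1): strand 4 crosses under strand 3. Perm now: [1 5 2 3 4]
Gen 6 (s1^-1): strand 1 crosses under strand 5. Perm now: [5 1 2 3 4]
Gen 7 (s4^-1): strand 3 crosses under strand 4. Perm now: [5 1 2 4 3]
Gen 8 (s3): strand 2 crosses over strand 4. Perm now: [5 1 4 2 3]
Gen 9 (s1^-1): strand 5 crosses under strand 1. Perm now: [1 5 4 2 3]
Gen 10 (s4): strand 2 crosses over strand 3. Perm now: [1 5 4 3 2]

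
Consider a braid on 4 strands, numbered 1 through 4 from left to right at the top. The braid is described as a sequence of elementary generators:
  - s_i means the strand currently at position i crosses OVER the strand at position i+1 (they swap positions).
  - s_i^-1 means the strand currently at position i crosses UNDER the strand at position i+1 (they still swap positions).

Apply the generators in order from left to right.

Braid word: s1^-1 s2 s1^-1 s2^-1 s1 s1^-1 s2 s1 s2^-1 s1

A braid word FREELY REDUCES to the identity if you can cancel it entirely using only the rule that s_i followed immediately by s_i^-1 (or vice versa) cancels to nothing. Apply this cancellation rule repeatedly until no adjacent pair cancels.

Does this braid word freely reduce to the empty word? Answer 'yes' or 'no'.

Answer: yes

Derivation:
Gen 1 (s1^-1): push. Stack: [s1^-1]
Gen 2 (s2): push. Stack: [s1^-1 s2]
Gen 3 (s1^-1): push. Stack: [s1^-1 s2 s1^-1]
Gen 4 (s2^-1): push. Stack: [s1^-1 s2 s1^-1 s2^-1]
Gen 5 (s1): push. Stack: [s1^-1 s2 s1^-1 s2^-1 s1]
Gen 6 (s1^-1): cancels prior s1. Stack: [s1^-1 s2 s1^-1 s2^-1]
Gen 7 (s2): cancels prior s2^-1. Stack: [s1^-1 s2 s1^-1]
Gen 8 (s1): cancels prior s1^-1. Stack: [s1^-1 s2]
Gen 9 (s2^-1): cancels prior s2. Stack: [s1^-1]
Gen 10 (s1): cancels prior s1^-1. Stack: []
Reduced word: (empty)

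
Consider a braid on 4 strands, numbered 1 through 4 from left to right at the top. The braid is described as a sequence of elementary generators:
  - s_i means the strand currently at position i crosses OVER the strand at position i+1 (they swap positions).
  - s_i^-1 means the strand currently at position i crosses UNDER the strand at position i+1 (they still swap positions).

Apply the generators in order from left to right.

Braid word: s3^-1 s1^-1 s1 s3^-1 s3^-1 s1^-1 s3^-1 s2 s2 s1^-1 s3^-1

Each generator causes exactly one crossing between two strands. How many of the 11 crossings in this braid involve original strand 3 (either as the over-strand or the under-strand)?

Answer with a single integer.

Answer: 7

Derivation:
Gen 1: crossing 3x4. Involves strand 3? yes. Count so far: 1
Gen 2: crossing 1x2. Involves strand 3? no. Count so far: 1
Gen 3: crossing 2x1. Involves strand 3? no. Count so far: 1
Gen 4: crossing 4x3. Involves strand 3? yes. Count so far: 2
Gen 5: crossing 3x4. Involves strand 3? yes. Count so far: 3
Gen 6: crossing 1x2. Involves strand 3? no. Count so far: 3
Gen 7: crossing 4x3. Involves strand 3? yes. Count so far: 4
Gen 8: crossing 1x3. Involves strand 3? yes. Count so far: 5
Gen 9: crossing 3x1. Involves strand 3? yes. Count so far: 6
Gen 10: crossing 2x1. Involves strand 3? no. Count so far: 6
Gen 11: crossing 3x4. Involves strand 3? yes. Count so far: 7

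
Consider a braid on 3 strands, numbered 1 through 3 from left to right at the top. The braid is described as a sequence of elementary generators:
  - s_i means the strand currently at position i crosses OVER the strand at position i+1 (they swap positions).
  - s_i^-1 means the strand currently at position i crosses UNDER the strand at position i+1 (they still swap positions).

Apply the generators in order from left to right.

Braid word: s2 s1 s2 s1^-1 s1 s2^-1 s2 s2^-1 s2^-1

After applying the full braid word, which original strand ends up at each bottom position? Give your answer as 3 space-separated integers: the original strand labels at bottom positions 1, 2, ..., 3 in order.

Gen 1 (s2): strand 2 crosses over strand 3. Perm now: [1 3 2]
Gen 2 (s1): strand 1 crosses over strand 3. Perm now: [3 1 2]
Gen 3 (s2): strand 1 crosses over strand 2. Perm now: [3 2 1]
Gen 4 (s1^-1): strand 3 crosses under strand 2. Perm now: [2 3 1]
Gen 5 (s1): strand 2 crosses over strand 3. Perm now: [3 2 1]
Gen 6 (s2^-1): strand 2 crosses under strand 1. Perm now: [3 1 2]
Gen 7 (s2): strand 1 crosses over strand 2. Perm now: [3 2 1]
Gen 8 (s2^-1): strand 2 crosses under strand 1. Perm now: [3 1 2]
Gen 9 (s2^-1): strand 1 crosses under strand 2. Perm now: [3 2 1]

Answer: 3 2 1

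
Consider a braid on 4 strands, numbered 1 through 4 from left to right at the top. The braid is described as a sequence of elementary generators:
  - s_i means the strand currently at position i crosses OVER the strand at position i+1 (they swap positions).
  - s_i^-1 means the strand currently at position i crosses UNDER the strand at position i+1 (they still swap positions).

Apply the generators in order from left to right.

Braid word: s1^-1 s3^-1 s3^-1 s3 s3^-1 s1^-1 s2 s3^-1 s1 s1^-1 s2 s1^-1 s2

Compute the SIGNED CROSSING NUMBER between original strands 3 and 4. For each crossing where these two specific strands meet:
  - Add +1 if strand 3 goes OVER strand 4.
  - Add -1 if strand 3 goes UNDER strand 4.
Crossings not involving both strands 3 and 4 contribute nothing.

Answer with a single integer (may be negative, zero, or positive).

Gen 1: crossing 1x2. Both 3&4? no. Sum: 0
Gen 2: 3 under 4. Both 3&4? yes. Contrib: -1. Sum: -1
Gen 3: 4 under 3. Both 3&4? yes. Contrib: +1. Sum: 0
Gen 4: 3 over 4. Both 3&4? yes. Contrib: +1. Sum: 1
Gen 5: 4 under 3. Both 3&4? yes. Contrib: +1. Sum: 2
Gen 6: crossing 2x1. Both 3&4? no. Sum: 2
Gen 7: crossing 2x3. Both 3&4? no. Sum: 2
Gen 8: crossing 2x4. Both 3&4? no. Sum: 2
Gen 9: crossing 1x3. Both 3&4? no. Sum: 2
Gen 10: crossing 3x1. Both 3&4? no. Sum: 2
Gen 11: 3 over 4. Both 3&4? yes. Contrib: +1. Sum: 3
Gen 12: crossing 1x4. Both 3&4? no. Sum: 3
Gen 13: crossing 1x3. Both 3&4? no. Sum: 3

Answer: 3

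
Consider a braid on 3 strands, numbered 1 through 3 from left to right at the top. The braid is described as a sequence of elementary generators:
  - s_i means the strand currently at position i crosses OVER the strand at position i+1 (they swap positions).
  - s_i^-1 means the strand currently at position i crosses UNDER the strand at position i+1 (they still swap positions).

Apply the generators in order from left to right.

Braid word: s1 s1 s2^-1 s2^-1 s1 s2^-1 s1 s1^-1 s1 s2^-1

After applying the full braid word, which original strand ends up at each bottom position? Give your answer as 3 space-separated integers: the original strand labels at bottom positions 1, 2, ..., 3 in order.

Answer: 3 1 2

Derivation:
Gen 1 (s1): strand 1 crosses over strand 2. Perm now: [2 1 3]
Gen 2 (s1): strand 2 crosses over strand 1. Perm now: [1 2 3]
Gen 3 (s2^-1): strand 2 crosses under strand 3. Perm now: [1 3 2]
Gen 4 (s2^-1): strand 3 crosses under strand 2. Perm now: [1 2 3]
Gen 5 (s1): strand 1 crosses over strand 2. Perm now: [2 1 3]
Gen 6 (s2^-1): strand 1 crosses under strand 3. Perm now: [2 3 1]
Gen 7 (s1): strand 2 crosses over strand 3. Perm now: [3 2 1]
Gen 8 (s1^-1): strand 3 crosses under strand 2. Perm now: [2 3 1]
Gen 9 (s1): strand 2 crosses over strand 3. Perm now: [3 2 1]
Gen 10 (s2^-1): strand 2 crosses under strand 1. Perm now: [3 1 2]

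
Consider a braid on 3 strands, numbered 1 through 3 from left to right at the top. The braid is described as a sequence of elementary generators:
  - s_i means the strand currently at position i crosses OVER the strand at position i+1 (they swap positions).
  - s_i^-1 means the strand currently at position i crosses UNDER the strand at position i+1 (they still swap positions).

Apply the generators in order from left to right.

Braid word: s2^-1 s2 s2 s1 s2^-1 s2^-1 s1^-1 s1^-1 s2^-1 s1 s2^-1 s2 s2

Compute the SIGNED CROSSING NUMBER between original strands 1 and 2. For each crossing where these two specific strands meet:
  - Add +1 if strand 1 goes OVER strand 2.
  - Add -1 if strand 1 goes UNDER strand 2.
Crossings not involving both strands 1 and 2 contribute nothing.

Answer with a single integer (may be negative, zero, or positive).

Answer: -1

Derivation:
Gen 1: crossing 2x3. Both 1&2? no. Sum: 0
Gen 2: crossing 3x2. Both 1&2? no. Sum: 0
Gen 3: crossing 2x3. Both 1&2? no. Sum: 0
Gen 4: crossing 1x3. Both 1&2? no. Sum: 0
Gen 5: 1 under 2. Both 1&2? yes. Contrib: -1. Sum: -1
Gen 6: 2 under 1. Both 1&2? yes. Contrib: +1. Sum: 0
Gen 7: crossing 3x1. Both 1&2? no. Sum: 0
Gen 8: crossing 1x3. Both 1&2? no. Sum: 0
Gen 9: 1 under 2. Both 1&2? yes. Contrib: -1. Sum: -1
Gen 10: crossing 3x2. Both 1&2? no. Sum: -1
Gen 11: crossing 3x1. Both 1&2? no. Sum: -1
Gen 12: crossing 1x3. Both 1&2? no. Sum: -1
Gen 13: crossing 3x1. Both 1&2? no. Sum: -1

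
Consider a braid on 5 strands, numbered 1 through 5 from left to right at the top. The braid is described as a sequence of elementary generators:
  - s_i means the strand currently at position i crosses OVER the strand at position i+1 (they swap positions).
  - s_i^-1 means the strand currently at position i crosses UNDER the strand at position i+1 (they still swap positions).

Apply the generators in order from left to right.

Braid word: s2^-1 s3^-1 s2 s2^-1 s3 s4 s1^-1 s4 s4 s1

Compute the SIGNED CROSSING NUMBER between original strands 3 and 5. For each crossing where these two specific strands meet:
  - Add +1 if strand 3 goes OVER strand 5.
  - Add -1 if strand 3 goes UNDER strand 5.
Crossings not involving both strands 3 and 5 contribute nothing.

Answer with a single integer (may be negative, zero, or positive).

Gen 1: crossing 2x3. Both 3&5? no. Sum: 0
Gen 2: crossing 2x4. Both 3&5? no. Sum: 0
Gen 3: crossing 3x4. Both 3&5? no. Sum: 0
Gen 4: crossing 4x3. Both 3&5? no. Sum: 0
Gen 5: crossing 4x2. Both 3&5? no. Sum: 0
Gen 6: crossing 4x5. Both 3&5? no. Sum: 0
Gen 7: crossing 1x3. Both 3&5? no. Sum: 0
Gen 8: crossing 5x4. Both 3&5? no. Sum: 0
Gen 9: crossing 4x5. Both 3&5? no. Sum: 0
Gen 10: crossing 3x1. Both 3&5? no. Sum: 0

Answer: 0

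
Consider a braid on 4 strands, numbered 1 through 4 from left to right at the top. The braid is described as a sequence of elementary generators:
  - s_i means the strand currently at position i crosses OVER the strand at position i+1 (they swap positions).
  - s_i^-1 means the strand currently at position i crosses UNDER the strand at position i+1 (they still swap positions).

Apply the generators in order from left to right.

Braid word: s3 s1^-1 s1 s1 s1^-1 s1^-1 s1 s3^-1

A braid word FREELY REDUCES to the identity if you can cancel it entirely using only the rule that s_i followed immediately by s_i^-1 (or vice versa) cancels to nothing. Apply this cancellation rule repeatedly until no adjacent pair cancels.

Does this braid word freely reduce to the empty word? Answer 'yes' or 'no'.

Answer: yes

Derivation:
Gen 1 (s3): push. Stack: [s3]
Gen 2 (s1^-1): push. Stack: [s3 s1^-1]
Gen 3 (s1): cancels prior s1^-1. Stack: [s3]
Gen 4 (s1): push. Stack: [s3 s1]
Gen 5 (s1^-1): cancels prior s1. Stack: [s3]
Gen 6 (s1^-1): push. Stack: [s3 s1^-1]
Gen 7 (s1): cancels prior s1^-1. Stack: [s3]
Gen 8 (s3^-1): cancels prior s3. Stack: []
Reduced word: (empty)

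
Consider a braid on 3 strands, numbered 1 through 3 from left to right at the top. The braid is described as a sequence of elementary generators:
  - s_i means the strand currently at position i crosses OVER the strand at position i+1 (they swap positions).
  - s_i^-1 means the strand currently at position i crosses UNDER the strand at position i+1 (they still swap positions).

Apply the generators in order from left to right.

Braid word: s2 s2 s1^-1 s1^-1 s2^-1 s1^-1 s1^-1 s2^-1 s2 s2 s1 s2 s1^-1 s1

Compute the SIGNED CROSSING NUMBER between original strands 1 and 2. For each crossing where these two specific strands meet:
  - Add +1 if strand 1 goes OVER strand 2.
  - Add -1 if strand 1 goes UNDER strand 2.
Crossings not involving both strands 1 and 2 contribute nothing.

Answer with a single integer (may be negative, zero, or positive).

Answer: 1

Derivation:
Gen 1: crossing 2x3. Both 1&2? no. Sum: 0
Gen 2: crossing 3x2. Both 1&2? no. Sum: 0
Gen 3: 1 under 2. Both 1&2? yes. Contrib: -1. Sum: -1
Gen 4: 2 under 1. Both 1&2? yes. Contrib: +1. Sum: 0
Gen 5: crossing 2x3. Both 1&2? no. Sum: 0
Gen 6: crossing 1x3. Both 1&2? no. Sum: 0
Gen 7: crossing 3x1. Both 1&2? no. Sum: 0
Gen 8: crossing 3x2. Both 1&2? no. Sum: 0
Gen 9: crossing 2x3. Both 1&2? no. Sum: 0
Gen 10: crossing 3x2. Both 1&2? no. Sum: 0
Gen 11: 1 over 2. Both 1&2? yes. Contrib: +1. Sum: 1
Gen 12: crossing 1x3. Both 1&2? no. Sum: 1
Gen 13: crossing 2x3. Both 1&2? no. Sum: 1
Gen 14: crossing 3x2. Both 1&2? no. Sum: 1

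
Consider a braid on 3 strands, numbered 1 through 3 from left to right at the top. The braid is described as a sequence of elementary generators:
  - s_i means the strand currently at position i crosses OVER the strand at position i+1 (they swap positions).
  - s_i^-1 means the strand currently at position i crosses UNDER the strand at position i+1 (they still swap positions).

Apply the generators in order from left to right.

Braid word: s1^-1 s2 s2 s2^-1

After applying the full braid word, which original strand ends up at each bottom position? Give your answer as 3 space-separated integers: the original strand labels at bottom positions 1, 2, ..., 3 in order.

Answer: 2 3 1

Derivation:
Gen 1 (s1^-1): strand 1 crosses under strand 2. Perm now: [2 1 3]
Gen 2 (s2): strand 1 crosses over strand 3. Perm now: [2 3 1]
Gen 3 (s2): strand 3 crosses over strand 1. Perm now: [2 1 3]
Gen 4 (s2^-1): strand 1 crosses under strand 3. Perm now: [2 3 1]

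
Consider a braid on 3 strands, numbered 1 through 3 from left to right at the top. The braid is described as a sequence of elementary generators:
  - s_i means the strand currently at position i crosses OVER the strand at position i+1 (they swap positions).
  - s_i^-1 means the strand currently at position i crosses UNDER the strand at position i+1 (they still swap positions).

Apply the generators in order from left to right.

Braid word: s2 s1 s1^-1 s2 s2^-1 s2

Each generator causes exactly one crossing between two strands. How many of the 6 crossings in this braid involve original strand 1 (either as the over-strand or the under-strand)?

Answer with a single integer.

Answer: 2

Derivation:
Gen 1: crossing 2x3. Involves strand 1? no. Count so far: 0
Gen 2: crossing 1x3. Involves strand 1? yes. Count so far: 1
Gen 3: crossing 3x1. Involves strand 1? yes. Count so far: 2
Gen 4: crossing 3x2. Involves strand 1? no. Count so far: 2
Gen 5: crossing 2x3. Involves strand 1? no. Count so far: 2
Gen 6: crossing 3x2. Involves strand 1? no. Count so far: 2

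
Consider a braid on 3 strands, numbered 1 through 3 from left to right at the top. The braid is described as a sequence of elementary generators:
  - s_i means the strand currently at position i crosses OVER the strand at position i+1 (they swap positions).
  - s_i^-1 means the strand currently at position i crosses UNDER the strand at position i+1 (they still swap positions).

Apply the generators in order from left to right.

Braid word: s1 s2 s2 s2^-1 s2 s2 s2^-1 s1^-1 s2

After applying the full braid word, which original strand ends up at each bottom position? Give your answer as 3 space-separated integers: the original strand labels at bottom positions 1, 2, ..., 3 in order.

Answer: 1 3 2

Derivation:
Gen 1 (s1): strand 1 crosses over strand 2. Perm now: [2 1 3]
Gen 2 (s2): strand 1 crosses over strand 3. Perm now: [2 3 1]
Gen 3 (s2): strand 3 crosses over strand 1. Perm now: [2 1 3]
Gen 4 (s2^-1): strand 1 crosses under strand 3. Perm now: [2 3 1]
Gen 5 (s2): strand 3 crosses over strand 1. Perm now: [2 1 3]
Gen 6 (s2): strand 1 crosses over strand 3. Perm now: [2 3 1]
Gen 7 (s2^-1): strand 3 crosses under strand 1. Perm now: [2 1 3]
Gen 8 (s1^-1): strand 2 crosses under strand 1. Perm now: [1 2 3]
Gen 9 (s2): strand 2 crosses over strand 3. Perm now: [1 3 2]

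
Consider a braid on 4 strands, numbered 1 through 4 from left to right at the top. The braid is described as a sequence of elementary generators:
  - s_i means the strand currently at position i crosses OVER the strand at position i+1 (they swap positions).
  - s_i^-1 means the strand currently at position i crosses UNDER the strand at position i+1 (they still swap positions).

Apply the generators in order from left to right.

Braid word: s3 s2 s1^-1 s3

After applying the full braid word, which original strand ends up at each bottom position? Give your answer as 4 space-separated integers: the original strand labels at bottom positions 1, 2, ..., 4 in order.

Answer: 4 1 3 2

Derivation:
Gen 1 (s3): strand 3 crosses over strand 4. Perm now: [1 2 4 3]
Gen 2 (s2): strand 2 crosses over strand 4. Perm now: [1 4 2 3]
Gen 3 (s1^-1): strand 1 crosses under strand 4. Perm now: [4 1 2 3]
Gen 4 (s3): strand 2 crosses over strand 3. Perm now: [4 1 3 2]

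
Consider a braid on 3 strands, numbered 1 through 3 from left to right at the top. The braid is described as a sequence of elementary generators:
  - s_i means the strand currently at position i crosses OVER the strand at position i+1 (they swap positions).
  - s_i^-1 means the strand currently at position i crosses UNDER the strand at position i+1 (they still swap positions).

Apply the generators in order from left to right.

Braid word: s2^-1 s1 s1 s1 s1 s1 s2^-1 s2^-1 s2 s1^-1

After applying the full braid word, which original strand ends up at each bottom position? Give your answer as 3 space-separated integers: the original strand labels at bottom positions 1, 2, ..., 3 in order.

Gen 1 (s2^-1): strand 2 crosses under strand 3. Perm now: [1 3 2]
Gen 2 (s1): strand 1 crosses over strand 3. Perm now: [3 1 2]
Gen 3 (s1): strand 3 crosses over strand 1. Perm now: [1 3 2]
Gen 4 (s1): strand 1 crosses over strand 3. Perm now: [3 1 2]
Gen 5 (s1): strand 3 crosses over strand 1. Perm now: [1 3 2]
Gen 6 (s1): strand 1 crosses over strand 3. Perm now: [3 1 2]
Gen 7 (s2^-1): strand 1 crosses under strand 2. Perm now: [3 2 1]
Gen 8 (s2^-1): strand 2 crosses under strand 1. Perm now: [3 1 2]
Gen 9 (s2): strand 1 crosses over strand 2. Perm now: [3 2 1]
Gen 10 (s1^-1): strand 3 crosses under strand 2. Perm now: [2 3 1]

Answer: 2 3 1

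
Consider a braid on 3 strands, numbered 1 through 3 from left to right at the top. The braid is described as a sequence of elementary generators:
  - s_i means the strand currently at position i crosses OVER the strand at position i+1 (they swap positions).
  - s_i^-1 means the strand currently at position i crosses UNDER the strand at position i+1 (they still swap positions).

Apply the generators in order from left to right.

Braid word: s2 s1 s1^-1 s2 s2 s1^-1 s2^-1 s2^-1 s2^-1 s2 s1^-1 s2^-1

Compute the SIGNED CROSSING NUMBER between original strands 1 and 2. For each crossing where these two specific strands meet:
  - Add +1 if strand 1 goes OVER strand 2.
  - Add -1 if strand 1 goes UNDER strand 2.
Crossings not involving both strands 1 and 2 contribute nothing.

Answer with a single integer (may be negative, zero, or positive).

Answer: -2

Derivation:
Gen 1: crossing 2x3. Both 1&2? no. Sum: 0
Gen 2: crossing 1x3. Both 1&2? no. Sum: 0
Gen 3: crossing 3x1. Both 1&2? no. Sum: 0
Gen 4: crossing 3x2. Both 1&2? no. Sum: 0
Gen 5: crossing 2x3. Both 1&2? no. Sum: 0
Gen 6: crossing 1x3. Both 1&2? no. Sum: 0
Gen 7: 1 under 2. Both 1&2? yes. Contrib: -1. Sum: -1
Gen 8: 2 under 1. Both 1&2? yes. Contrib: +1. Sum: 0
Gen 9: 1 under 2. Both 1&2? yes. Contrib: -1. Sum: -1
Gen 10: 2 over 1. Both 1&2? yes. Contrib: -1. Sum: -2
Gen 11: crossing 3x1. Both 1&2? no. Sum: -2
Gen 12: crossing 3x2. Both 1&2? no. Sum: -2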